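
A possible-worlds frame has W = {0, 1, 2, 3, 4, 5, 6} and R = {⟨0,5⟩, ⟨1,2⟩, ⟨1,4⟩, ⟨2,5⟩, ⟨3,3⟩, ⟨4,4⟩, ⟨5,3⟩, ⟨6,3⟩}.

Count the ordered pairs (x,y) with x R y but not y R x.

6

Enumerating: (0,5), (1,2), (1,4), (2,5), (5,3), (6,3).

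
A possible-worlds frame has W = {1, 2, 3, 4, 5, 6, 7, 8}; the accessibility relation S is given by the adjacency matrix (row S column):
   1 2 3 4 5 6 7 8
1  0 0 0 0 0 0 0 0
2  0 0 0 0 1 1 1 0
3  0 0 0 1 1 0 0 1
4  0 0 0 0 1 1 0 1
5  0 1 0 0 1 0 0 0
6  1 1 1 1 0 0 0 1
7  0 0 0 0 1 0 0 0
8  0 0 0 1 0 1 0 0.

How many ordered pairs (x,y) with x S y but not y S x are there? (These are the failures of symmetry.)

8

Enumerating: (2,7), (3,4), (3,5), (3,8), (4,5), (6,1), (6,3), (7,5).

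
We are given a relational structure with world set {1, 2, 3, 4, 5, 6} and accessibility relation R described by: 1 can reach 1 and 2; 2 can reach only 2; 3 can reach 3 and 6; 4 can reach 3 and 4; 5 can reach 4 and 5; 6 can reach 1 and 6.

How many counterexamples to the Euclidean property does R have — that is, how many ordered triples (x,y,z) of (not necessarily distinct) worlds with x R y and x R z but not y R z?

5

Enumerating: (1,2,1), (3,6,3), (4,3,4), (5,4,5), (6,1,6).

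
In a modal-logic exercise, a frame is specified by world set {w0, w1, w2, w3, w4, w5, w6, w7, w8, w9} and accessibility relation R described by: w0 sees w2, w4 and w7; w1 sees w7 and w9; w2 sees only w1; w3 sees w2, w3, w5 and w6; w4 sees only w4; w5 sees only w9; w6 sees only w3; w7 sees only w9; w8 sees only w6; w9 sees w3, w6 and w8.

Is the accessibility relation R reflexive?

Reflexive: no — w0 is not related to itself.

No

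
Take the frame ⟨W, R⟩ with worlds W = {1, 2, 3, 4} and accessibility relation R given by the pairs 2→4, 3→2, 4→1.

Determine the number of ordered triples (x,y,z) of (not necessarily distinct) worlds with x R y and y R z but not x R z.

2

Enumerating: (2,4,1), (3,2,4).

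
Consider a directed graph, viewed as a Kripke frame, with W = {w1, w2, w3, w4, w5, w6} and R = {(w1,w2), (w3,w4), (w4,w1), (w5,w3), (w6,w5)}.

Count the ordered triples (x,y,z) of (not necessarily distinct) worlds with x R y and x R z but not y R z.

Enumerating: (w1,w2,w2), (w3,w4,w4), (w4,w1,w1), (w5,w3,w3), (w6,w5,w5).

5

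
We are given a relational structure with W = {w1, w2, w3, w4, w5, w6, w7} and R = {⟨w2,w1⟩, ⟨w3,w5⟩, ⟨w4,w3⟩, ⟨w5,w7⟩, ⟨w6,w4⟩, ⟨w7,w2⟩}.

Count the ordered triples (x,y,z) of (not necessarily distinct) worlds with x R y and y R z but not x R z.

5

Enumerating: (w3,w5,w7), (w4,w3,w5), (w5,w7,w2), (w6,w4,w3), (w7,w2,w1).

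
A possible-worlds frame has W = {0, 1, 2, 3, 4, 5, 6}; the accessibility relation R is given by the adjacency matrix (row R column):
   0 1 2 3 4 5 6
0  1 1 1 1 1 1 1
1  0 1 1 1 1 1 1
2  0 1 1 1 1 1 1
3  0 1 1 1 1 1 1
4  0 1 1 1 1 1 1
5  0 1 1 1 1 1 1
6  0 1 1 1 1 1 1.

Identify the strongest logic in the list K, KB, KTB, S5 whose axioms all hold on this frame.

K

Symmetric (axiom B): no — 0 R 1 but not 1 R 0.
Reflexive (axiom T): yes — every world is R-related to itself.
Euclidean (axiom 5): no — 0 R 1 and 0 R 0, but not 1 R 0.
So F validates K; KB would additionally require R to be symmetric. The strongest is K.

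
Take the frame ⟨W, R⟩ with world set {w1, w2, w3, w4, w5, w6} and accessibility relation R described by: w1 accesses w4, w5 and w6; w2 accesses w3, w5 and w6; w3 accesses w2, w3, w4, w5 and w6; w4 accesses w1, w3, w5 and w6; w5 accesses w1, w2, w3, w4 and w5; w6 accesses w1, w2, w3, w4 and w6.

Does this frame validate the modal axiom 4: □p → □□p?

No

Axiom 4 corresponds to the accessibility relation being transitive.
Transitive: no — w1 R w4 and w4 R w3, but not w1 R w3.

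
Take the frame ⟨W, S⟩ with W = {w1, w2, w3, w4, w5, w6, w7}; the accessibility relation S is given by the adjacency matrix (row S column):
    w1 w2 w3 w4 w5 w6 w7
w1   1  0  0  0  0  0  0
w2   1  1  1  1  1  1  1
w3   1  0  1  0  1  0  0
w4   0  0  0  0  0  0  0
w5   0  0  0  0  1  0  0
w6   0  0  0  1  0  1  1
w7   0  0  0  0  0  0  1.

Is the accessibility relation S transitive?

Yes

Transitive: yes — every two-step S-path is closed by a direct edge.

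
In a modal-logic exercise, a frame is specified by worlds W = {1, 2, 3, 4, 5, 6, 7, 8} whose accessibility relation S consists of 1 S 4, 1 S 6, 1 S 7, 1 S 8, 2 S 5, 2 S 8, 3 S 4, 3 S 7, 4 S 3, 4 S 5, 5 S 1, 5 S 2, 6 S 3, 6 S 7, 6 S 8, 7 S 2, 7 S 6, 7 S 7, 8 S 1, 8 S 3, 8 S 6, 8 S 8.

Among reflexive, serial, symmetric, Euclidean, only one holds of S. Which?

serial

Reflexive: no — 1 is not related to itself.
Serial: yes — every world has a successor (e.g. 1 S 4).
Symmetric: no — 1 S 4 but not 4 S 1.
Euclidean: no — 1 S 4 and 1 S 6, but not 4 S 6.
Only serial holds.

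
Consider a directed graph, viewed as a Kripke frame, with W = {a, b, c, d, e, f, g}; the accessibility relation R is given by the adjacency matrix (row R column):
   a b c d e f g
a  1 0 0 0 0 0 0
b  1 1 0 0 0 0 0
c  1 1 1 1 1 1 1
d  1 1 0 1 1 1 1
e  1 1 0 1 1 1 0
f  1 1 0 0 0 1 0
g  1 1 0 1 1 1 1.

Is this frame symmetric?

Symmetric: no — b R a but not a R b.

No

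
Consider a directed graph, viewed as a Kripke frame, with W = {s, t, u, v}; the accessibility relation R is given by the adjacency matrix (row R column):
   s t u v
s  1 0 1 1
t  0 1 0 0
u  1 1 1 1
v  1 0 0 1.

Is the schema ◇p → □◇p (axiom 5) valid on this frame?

No

The schema 5 characterises exactly the Euclidean frames.
Euclidean: no — s R v and s R u, but not v R u.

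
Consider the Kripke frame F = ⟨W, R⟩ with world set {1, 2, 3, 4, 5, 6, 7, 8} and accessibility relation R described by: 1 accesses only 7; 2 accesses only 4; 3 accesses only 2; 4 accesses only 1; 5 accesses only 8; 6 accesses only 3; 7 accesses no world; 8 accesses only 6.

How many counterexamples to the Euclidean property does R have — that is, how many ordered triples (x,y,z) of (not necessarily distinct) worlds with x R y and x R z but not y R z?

Enumerating: (1,7,7), (2,4,4), (3,2,2), (4,1,1), (5,8,8), (6,3,3), (8,6,6).

7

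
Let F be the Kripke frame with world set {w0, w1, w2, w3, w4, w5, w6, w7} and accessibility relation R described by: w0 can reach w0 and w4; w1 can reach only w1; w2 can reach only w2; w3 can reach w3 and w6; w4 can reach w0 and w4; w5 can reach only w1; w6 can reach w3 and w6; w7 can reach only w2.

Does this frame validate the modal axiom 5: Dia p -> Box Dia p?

Yes

The schema 5 characterises exactly the Euclidean frames.
Euclidean: yes — any two successors of a common world are R-related.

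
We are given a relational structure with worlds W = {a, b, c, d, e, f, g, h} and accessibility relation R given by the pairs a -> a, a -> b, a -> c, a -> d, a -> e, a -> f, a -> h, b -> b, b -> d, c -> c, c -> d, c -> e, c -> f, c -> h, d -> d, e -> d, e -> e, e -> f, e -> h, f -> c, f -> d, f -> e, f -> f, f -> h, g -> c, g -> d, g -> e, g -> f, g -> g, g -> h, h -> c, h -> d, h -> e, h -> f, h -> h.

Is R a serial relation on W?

Yes

Serial: yes — every world has a successor (e.g. a R a).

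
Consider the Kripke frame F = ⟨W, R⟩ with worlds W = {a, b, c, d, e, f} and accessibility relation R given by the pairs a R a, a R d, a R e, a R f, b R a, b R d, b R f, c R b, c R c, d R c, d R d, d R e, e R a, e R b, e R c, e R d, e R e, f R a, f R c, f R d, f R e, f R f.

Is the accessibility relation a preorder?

Reflexive: no — b is not related to itself.
Transitive: no — a R d and d R c, but not a R c.
So R is not a preorder.

No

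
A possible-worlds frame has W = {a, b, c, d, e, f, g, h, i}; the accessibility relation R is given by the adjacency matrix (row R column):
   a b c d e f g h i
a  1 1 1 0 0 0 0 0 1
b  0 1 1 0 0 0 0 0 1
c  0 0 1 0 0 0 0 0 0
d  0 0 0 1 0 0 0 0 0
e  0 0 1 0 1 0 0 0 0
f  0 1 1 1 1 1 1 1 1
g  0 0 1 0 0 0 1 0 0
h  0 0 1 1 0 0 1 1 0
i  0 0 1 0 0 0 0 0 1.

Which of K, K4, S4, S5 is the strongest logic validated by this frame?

Transitive (axiom 4): yes — every two-step R-path is closed by a direct edge.
Reflexive (axiom T): yes — every world is R-related to itself.
Euclidean (axiom 5): no — a R c and a R b, but not c R b.
So F validates K, K4, S4; S5 would additionally require R to be Euclidean. The strongest is S4.

S4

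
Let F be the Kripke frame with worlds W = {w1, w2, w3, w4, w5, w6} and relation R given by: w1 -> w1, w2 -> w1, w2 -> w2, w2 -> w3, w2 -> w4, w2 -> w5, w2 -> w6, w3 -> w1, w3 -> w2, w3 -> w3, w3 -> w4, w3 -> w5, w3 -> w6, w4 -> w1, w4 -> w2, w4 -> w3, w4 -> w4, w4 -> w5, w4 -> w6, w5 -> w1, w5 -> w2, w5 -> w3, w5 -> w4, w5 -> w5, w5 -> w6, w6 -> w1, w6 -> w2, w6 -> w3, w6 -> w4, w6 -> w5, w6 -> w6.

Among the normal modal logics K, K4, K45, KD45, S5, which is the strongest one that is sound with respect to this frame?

K4

Transitive (axiom 4): yes — every two-step R-path is closed by a direct edge.
Euclidean (axiom 5): no — w2 R w1 and w2 R w3, but not w1 R w3.
Serial (axiom D): yes — every world has a successor (e.g. w1 R w1).
Reflexive (axiom T): yes — every world is R-related to itself.
So F validates K, K4; K45 would additionally require R to be Euclidean. The strongest is K4.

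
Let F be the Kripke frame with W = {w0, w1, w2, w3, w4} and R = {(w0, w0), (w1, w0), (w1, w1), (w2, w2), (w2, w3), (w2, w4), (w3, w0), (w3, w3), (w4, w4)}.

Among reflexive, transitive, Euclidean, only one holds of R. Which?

Reflexive: yes — every world is R-related to itself.
Transitive: no — w2 R w3 and w3 R w0, but not w2 R w0.
Euclidean: no — w2 R w3 and w2 R w4, but not w3 R w4.
Only reflexive holds.

reflexive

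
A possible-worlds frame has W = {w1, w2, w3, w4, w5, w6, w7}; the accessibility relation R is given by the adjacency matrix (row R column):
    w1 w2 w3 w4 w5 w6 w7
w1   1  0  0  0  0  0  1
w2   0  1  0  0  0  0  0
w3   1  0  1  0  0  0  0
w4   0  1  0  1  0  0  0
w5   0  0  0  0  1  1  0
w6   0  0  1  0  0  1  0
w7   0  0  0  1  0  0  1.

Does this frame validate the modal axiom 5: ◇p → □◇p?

No

By correspondence theory, 5 is valid on a frame iff R is Euclidean.
Euclidean: no — w1 R w7 and w1 R w1, but not w7 R w1.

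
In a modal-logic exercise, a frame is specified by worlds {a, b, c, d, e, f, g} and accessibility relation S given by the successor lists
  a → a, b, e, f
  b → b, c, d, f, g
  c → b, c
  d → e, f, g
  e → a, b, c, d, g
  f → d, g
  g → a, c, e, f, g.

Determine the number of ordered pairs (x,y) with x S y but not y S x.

10

Enumerating: (a,b), (a,f), (b,d), (b,f), (b,g), (d,g), (e,b), (e,c), (g,a), (g,c).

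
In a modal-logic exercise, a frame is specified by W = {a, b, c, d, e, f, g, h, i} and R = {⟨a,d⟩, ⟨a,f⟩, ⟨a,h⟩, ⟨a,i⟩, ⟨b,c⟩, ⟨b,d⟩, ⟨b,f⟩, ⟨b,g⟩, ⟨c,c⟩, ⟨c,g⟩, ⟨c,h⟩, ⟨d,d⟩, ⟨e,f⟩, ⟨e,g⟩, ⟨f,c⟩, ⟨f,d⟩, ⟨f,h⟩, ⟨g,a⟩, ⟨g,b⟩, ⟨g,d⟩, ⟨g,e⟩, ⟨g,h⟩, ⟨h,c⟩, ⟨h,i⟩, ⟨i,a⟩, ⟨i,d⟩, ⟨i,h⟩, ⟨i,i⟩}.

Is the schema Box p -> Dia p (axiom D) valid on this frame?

Yes

Axiom D corresponds to the accessibility relation being serial.
Serial: yes — every world has a successor (e.g. a R d).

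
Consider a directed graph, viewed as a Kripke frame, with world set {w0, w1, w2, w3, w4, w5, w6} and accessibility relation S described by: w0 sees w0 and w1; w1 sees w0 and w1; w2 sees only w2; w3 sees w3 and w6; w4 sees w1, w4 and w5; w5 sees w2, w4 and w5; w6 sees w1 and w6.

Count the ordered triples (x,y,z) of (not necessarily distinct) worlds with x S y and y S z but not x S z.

Enumerating: (w3,w6,w1), (w4,w1,w0), (w4,w5,w2), (w5,w4,w1), (w6,w1,w0).

5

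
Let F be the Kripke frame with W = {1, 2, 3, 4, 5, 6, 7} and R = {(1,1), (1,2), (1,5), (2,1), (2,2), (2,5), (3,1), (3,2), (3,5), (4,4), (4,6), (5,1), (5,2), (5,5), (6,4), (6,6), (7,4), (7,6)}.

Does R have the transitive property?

Transitive: yes — every two-step R-path is closed by a direct edge.

Yes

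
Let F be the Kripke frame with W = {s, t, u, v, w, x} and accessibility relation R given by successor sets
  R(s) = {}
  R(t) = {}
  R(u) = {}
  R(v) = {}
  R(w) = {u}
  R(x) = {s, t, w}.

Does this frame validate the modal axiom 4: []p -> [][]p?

No

Axiom 4 corresponds to the accessibility relation being transitive.
Transitive: no — x R w and w R u, but not x R u.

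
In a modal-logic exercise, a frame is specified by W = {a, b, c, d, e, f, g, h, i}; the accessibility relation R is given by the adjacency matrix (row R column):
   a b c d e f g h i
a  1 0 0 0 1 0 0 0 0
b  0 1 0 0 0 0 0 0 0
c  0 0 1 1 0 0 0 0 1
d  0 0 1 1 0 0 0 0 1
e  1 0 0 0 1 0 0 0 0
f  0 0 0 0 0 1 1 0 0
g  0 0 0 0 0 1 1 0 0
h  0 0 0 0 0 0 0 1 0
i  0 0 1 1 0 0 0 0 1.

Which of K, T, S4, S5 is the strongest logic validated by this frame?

Reflexive (axiom T): yes — every world is R-related to itself.
Transitive (axiom 4): yes — every two-step R-path is closed by a direct edge.
Euclidean (axiom 5): yes — any two successors of a common world are R-related.
So F validates K, T, S4, S5. The strongest is S5.

S5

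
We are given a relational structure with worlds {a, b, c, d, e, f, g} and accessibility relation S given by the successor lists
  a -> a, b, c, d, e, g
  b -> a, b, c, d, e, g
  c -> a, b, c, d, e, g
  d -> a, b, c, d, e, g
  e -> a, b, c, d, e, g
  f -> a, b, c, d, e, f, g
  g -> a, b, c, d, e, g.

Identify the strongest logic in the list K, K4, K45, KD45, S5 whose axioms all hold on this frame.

Transitive (axiom 4): yes — every two-step S-path is closed by a direct edge.
Euclidean (axiom 5): no — f S a and f S f, but not a S f.
Serial (axiom D): yes — every world has a successor (e.g. a S a).
Reflexive (axiom T): yes — every world is S-related to itself.
So F validates K, K4; K45 would additionally require S to be Euclidean. The strongest is K4.

K4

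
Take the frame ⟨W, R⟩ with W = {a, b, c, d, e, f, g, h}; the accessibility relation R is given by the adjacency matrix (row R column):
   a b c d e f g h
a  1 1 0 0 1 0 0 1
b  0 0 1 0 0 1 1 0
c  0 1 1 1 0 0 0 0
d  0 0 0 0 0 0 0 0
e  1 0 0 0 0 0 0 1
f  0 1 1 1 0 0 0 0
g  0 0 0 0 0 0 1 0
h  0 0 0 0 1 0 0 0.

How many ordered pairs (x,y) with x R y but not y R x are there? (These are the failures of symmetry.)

Enumerating: (a,b), (a,h), (b,g), (c,d), (f,c), (f,d).

6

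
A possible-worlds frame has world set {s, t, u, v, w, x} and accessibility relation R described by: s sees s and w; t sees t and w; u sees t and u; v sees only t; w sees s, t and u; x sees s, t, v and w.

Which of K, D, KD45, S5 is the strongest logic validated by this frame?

D

Serial (axiom D): yes — every world has a successor (e.g. s R s).
Euclidean (axiom 5): no — w R s and w R t, but not s R t.
Transitive (axiom 4): no — s R w and w R t, but not s R t.
Reflexive (axiom T): no — v is not related to itself.
So F validates K, D; KD45 would additionally require R to be Euclidean and transitive. The strongest is D.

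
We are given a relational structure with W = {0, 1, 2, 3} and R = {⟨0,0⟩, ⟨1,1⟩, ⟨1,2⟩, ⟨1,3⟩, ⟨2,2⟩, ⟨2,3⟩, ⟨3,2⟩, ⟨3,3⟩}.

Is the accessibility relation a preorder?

Reflexive: yes — every world is R-related to itself.
Transitive: yes — every two-step R-path is closed by a direct edge.
So R is a preorder.

Yes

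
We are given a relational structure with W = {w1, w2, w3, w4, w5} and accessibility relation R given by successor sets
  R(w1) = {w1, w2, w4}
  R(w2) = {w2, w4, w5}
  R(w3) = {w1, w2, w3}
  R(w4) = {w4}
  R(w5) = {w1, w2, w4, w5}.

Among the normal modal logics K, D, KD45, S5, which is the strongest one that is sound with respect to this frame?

D

Serial (axiom D): yes — every world has a successor (e.g. w1 R w1).
Euclidean (axiom 5): no — w1 R w4 and w1 R w2, but not w4 R w2.
Transitive (axiom 4): no — w1 R w2 and w2 R w5, but not w1 R w5.
Reflexive (axiom T): yes — every world is R-related to itself.
So F validates K, D; KD45 would additionally require R to be Euclidean and transitive. The strongest is D.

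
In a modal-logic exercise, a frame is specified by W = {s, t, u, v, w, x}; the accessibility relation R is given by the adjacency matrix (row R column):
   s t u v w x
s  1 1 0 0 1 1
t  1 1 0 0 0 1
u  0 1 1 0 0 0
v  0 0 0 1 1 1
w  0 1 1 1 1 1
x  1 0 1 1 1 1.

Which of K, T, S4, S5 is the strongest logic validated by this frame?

T

Reflexive (axiom T): yes — every world is R-related to itself.
Transitive (axiom 4): no — s R w and w R u, but not s R u.
Euclidean (axiom 5): no — s R t and s R w, but not t R w.
So F validates K, T; S4 would additionally require R to be transitive. The strongest is T.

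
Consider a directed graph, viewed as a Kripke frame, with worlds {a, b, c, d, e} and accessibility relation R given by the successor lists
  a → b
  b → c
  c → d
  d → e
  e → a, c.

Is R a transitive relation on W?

No

Transitive: no — a R b and b R c, but not a R c.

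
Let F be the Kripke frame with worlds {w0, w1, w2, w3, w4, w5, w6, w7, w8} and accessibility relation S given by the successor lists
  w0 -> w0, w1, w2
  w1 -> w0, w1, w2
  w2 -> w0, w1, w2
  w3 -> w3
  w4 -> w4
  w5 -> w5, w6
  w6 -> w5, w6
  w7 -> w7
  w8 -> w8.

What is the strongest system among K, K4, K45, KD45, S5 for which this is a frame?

S5

Transitive (axiom 4): yes — every two-step S-path is closed by a direct edge.
Euclidean (axiom 5): yes — any two successors of a common world are S-related.
Serial (axiom D): yes — every world has a successor (e.g. w0 S w0).
Reflexive (axiom T): yes — every world is S-related to itself.
So F validates K, K4, K45, KD45, S5. The strongest is S5.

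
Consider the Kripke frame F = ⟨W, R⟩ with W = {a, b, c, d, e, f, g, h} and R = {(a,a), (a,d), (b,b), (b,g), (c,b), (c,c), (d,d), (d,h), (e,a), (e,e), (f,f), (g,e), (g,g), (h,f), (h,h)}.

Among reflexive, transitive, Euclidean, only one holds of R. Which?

reflexive

Reflexive: yes — every world is R-related to itself.
Transitive: no — a R d and d R h, but not a R h.
Euclidean: no — a R d and a R a, but not d R a.
Only reflexive holds.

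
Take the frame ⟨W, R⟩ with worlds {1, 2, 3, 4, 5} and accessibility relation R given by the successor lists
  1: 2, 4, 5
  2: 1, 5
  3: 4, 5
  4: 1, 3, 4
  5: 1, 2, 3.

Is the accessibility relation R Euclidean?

No

Euclidean: no — 1 R 2 and 1 R 4, but not 2 R 4.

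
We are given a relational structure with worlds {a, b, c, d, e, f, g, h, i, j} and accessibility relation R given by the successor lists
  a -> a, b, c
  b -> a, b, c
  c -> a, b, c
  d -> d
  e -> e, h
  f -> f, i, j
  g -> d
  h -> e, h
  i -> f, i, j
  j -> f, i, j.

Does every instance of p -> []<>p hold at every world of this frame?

Axiom B corresponds to the accessibility relation being symmetric.
Symmetric: no — g R d but not d R g.

No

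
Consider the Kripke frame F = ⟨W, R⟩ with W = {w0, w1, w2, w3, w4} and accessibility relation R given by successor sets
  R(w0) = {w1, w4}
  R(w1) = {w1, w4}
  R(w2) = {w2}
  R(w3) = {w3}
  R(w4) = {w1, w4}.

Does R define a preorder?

Reflexive: no — w0 is not related to itself.
Transitive: yes — every two-step R-path is closed by a direct edge.
So R is not a preorder.

No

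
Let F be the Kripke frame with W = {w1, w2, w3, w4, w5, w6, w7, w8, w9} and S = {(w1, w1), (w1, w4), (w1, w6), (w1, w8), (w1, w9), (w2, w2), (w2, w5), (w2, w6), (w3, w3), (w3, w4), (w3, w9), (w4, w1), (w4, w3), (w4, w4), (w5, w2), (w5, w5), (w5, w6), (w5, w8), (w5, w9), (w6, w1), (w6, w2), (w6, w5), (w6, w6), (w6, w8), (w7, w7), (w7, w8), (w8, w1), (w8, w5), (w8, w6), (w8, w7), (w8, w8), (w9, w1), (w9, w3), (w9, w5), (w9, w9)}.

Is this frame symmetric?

Yes

Symmetric: yes — every pair in S has its reverse in S.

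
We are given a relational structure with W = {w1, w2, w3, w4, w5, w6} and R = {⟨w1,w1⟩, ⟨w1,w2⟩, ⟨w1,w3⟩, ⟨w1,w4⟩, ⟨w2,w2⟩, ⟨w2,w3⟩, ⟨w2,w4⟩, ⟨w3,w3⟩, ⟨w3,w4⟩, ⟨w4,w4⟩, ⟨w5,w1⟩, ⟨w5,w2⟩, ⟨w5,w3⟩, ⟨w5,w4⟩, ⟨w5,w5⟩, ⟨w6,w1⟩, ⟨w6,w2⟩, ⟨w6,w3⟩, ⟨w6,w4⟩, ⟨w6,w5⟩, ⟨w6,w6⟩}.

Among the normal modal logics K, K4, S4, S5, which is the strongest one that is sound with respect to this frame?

S4

Transitive (axiom 4): yes — every two-step R-path is closed by a direct edge.
Reflexive (axiom T): yes — every world is R-related to itself.
Euclidean (axiom 5): no — w1 R w3 and w1 R w2, but not w3 R w2.
So F validates K, K4, S4; S5 would additionally require R to be Euclidean. The strongest is S4.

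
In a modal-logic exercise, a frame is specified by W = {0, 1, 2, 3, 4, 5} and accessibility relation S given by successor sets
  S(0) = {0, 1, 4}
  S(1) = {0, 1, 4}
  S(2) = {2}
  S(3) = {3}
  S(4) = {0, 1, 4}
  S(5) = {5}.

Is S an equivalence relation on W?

Reflexive: yes — every world is S-related to itself.
Symmetric: yes — every pair in S has its reverse in S.
Transitive: yes — every two-step S-path is closed by a direct edge.
So S is an equivalence relation.

Yes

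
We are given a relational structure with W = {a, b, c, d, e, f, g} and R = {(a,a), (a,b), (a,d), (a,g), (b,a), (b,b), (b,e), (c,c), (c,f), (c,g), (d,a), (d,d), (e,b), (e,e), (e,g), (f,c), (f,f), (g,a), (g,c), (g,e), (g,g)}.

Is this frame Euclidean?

No

Euclidean: no — a R b and a R d, but not b R d.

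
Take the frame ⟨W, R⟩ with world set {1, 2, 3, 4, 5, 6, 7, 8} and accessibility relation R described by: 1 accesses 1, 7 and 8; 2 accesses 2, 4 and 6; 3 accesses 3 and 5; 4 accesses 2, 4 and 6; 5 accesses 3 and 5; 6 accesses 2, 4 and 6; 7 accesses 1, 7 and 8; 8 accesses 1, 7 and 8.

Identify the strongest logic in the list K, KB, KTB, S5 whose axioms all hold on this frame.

Symmetric (axiom B): yes — every pair in R has its reverse in R.
Reflexive (axiom T): yes — every world is R-related to itself.
Euclidean (axiom 5): yes — any two successors of a common world are R-related.
So F validates K, KB, KTB, S5. The strongest is S5.

S5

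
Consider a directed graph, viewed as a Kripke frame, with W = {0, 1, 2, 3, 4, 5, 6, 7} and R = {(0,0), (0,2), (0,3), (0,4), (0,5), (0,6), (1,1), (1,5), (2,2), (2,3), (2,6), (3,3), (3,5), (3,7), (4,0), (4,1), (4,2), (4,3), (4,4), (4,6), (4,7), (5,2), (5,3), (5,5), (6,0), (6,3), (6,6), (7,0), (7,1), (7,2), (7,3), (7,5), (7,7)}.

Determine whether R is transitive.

No

Transitive: no — 0 R 3 and 3 R 7, but not 0 R 7.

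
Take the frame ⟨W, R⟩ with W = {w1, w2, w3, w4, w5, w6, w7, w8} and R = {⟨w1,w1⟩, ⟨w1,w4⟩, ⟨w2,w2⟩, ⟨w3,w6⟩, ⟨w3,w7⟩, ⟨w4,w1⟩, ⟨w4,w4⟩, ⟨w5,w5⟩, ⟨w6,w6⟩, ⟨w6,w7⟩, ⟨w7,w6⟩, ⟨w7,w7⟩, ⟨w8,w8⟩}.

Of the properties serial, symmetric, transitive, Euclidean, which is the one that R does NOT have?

Serial: yes — every world has a successor (e.g. w1 R w1).
Symmetric: no — w3 R w6 but not w6 R w3.
Transitive: yes — every two-step R-path is closed by a direct edge.
Euclidean: yes — any two successors of a common world are R-related.
Only symmetric fails.

symmetric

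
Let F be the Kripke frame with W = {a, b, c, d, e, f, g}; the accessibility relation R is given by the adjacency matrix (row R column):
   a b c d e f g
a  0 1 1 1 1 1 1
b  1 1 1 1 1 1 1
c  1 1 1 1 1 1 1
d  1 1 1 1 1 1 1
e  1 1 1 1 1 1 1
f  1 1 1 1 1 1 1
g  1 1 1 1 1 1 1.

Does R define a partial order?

Reflexive: no — a is not related to itself.
Transitive: no — a R b and b R a, but not a R a.
Antisymmetric: no — a R b and b R a with a ≠ b.
So R is not a partial order.

No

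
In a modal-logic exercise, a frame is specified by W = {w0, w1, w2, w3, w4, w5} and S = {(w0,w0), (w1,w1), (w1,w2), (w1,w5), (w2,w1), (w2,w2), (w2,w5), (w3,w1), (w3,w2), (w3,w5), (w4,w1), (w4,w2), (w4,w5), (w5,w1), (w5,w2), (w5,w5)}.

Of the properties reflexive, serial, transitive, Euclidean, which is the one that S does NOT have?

reflexive

Reflexive: no — w3 is not related to itself.
Serial: yes — every world has a successor (e.g. w0 S w0).
Transitive: yes — every two-step S-path is closed by a direct edge.
Euclidean: yes — any two successors of a common world are S-related.
Only reflexive fails.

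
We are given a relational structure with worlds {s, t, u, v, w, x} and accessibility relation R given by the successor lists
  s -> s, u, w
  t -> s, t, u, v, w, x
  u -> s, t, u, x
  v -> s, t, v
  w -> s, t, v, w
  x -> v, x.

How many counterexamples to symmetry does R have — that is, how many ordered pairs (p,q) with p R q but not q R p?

6

Enumerating: (t,s), (t,x), (u,x), (v,s), (w,v), (x,v).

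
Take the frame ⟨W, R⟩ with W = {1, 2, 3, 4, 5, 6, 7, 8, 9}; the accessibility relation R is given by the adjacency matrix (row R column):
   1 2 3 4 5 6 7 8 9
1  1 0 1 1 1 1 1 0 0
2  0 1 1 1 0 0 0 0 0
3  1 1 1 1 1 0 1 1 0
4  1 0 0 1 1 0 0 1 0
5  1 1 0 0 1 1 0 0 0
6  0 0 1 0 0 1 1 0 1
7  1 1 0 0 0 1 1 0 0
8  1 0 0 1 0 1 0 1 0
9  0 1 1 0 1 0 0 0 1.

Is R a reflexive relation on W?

Yes

Reflexive: yes — every world is R-related to itself.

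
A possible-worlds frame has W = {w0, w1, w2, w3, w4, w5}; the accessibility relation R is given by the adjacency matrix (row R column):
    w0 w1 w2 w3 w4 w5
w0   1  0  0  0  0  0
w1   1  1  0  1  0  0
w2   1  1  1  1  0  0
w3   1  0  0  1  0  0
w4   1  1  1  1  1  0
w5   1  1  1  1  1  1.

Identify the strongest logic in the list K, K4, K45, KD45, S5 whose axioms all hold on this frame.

Transitive (axiom 4): yes — every two-step R-path is closed by a direct edge.
Euclidean (axiom 5): no — w1 R w0 and w1 R w3, but not w0 R w3.
Serial (axiom D): yes — every world has a successor (e.g. w0 R w0).
Reflexive (axiom T): yes — every world is R-related to itself.
So F validates K, K4; K45 would additionally require R to be Euclidean. The strongest is K4.

K4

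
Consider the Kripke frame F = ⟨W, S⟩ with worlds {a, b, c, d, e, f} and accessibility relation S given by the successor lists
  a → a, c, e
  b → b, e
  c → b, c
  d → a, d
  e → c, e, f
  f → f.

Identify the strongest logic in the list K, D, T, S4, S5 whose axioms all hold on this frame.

T

Serial (axiom D): yes — every world has a successor (e.g. a S a).
Reflexive (axiom T): yes — every world is S-related to itself.
Transitive (axiom 4): no — a S c and c S b, but not a S b.
Euclidean (axiom 5): no — a S c and a S e, but not c S e.
So F validates K, D, T; S4 would additionally require S to be transitive. The strongest is T.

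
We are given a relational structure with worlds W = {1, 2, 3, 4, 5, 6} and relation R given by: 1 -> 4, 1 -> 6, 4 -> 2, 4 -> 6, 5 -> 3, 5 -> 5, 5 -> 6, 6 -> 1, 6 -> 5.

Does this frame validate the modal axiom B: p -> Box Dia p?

The schema B characterises exactly the symmetric frames.
Symmetric: no — 1 R 4 but not 4 R 1.

No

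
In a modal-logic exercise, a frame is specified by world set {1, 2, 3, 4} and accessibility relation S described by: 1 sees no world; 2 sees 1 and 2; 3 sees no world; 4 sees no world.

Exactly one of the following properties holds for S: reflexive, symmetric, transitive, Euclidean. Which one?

transitive

Reflexive: no — 1 is not related to itself.
Symmetric: no — 2 S 1 but not 1 S 2.
Transitive: yes — every two-step S-path is closed by a direct edge.
Euclidean: no — 2 S 1 and 2 S 1, but not 1 S 1.
Only transitive holds.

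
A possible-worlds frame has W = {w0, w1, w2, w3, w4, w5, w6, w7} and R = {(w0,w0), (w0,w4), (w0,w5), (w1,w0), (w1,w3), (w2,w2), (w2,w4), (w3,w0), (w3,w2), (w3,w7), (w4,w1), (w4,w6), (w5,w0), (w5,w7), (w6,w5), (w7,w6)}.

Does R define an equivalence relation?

Reflexive: no — w1 is not related to itself.
Symmetric: no — w0 R w4 but not w4 R w0.
Transitive: no — w0 R w4 and w4 R w1, but not w0 R w1.
So R is not an equivalence relation.

No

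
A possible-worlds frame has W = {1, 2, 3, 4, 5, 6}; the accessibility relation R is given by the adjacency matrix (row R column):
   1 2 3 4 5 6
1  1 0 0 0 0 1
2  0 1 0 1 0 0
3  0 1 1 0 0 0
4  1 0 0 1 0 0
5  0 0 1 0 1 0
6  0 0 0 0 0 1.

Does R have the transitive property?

Transitive: no — 2 R 4 and 4 R 1, but not 2 R 1.

No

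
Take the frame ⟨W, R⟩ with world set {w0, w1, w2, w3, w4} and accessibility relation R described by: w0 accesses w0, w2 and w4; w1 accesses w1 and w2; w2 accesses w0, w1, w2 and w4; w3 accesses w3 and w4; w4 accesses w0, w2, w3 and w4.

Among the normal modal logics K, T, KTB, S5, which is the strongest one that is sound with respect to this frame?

KTB

Reflexive (axiom T): yes — every world is R-related to itself.
Symmetric (axiom B): yes — every pair in R has its reverse in R.
Euclidean (axiom 5): no — w2 R w0 and w2 R w1, but not w0 R w1.
So F validates K, T, KTB; S5 would additionally require R to be Euclidean. The strongest is KTB.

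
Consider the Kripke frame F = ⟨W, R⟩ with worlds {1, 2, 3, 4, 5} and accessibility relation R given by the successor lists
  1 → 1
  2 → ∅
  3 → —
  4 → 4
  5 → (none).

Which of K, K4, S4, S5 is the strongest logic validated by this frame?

K4

Transitive (axiom 4): yes — every two-step R-path is closed by a direct edge.
Reflexive (axiom T): no — 2 is not related to itself.
Euclidean (axiom 5): yes — any two successors of a common world are R-related.
So F validates K, K4; S4 would additionally require R to be reflexive. The strongest is K4.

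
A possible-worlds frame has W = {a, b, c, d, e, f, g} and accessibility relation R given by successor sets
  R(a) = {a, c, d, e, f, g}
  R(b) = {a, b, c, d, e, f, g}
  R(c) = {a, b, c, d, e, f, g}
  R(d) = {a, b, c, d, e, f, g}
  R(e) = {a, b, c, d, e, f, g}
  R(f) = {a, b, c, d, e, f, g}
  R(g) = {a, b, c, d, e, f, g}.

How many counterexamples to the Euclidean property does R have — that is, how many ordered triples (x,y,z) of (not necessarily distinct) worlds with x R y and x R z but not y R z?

Enumerating: (b,a,b), (c,a,b), (d,a,b), (e,a,b), (f,a,b), (g,a,b).

6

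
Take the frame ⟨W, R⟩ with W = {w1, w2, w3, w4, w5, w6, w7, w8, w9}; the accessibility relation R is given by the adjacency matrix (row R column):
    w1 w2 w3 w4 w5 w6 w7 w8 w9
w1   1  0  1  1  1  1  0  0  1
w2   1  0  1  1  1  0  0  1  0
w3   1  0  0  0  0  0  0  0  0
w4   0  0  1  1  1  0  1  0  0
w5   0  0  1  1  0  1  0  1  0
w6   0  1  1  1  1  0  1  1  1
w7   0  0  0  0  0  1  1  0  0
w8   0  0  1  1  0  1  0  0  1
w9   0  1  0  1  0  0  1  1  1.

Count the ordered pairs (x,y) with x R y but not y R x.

22

Enumerating: (w1,w4), (w1,w5), (w1,w6), (w1,w9), (w2,w1), (w2,w3), (w2,w4), (w2,w5), (w2,w8), (w4,w3), (w4,w7), (w5,w3), … and 10 more.
Total: 22.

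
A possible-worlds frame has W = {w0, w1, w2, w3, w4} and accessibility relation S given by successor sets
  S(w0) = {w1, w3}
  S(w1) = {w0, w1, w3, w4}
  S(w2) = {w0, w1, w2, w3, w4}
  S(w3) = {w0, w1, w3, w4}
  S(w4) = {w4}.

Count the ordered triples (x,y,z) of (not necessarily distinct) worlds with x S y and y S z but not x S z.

Enumerating: (w0,w1,w0), (w0,w1,w4), (w0,w3,w0), (w0,w3,w4).

4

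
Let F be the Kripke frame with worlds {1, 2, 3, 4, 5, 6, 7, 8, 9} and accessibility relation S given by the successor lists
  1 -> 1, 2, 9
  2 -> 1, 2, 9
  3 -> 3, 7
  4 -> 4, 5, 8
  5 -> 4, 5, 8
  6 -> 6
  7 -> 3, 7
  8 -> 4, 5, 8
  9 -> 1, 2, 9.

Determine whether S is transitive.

Yes

Transitive: yes — every two-step S-path is closed by a direct edge.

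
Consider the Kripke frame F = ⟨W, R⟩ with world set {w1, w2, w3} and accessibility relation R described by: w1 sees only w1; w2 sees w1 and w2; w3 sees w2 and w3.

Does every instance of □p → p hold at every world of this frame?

By correspondence theory, T is valid on a frame iff R is reflexive.
Reflexive: yes — every world is R-related to itself.

Yes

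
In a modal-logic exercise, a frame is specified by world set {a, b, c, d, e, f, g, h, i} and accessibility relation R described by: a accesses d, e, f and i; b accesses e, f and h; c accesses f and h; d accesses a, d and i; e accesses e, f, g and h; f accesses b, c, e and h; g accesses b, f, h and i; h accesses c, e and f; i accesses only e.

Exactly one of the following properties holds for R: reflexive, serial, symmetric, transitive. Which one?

serial

Reflexive: no — a is not related to itself.
Serial: yes — every world has a successor (e.g. a R d).
Symmetric: no — a R e but not e R a.
Transitive: no — a R e and e R g, but not a R g.
Only serial holds.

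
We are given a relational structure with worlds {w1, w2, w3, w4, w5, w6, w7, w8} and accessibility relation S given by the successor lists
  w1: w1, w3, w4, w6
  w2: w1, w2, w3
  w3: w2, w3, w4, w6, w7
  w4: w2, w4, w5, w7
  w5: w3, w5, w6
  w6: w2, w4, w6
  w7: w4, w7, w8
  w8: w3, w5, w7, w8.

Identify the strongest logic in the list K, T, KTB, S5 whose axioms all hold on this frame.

T

Reflexive (axiom T): yes — every world is S-related to itself.
Symmetric (axiom B): no — w1 S w3 but not w3 S w1.
Euclidean (axiom 5): no — w1 S w4 and w1 S w3, but not w4 S w3.
So F validates K, T; KTB would additionally require S to be symmetric. The strongest is T.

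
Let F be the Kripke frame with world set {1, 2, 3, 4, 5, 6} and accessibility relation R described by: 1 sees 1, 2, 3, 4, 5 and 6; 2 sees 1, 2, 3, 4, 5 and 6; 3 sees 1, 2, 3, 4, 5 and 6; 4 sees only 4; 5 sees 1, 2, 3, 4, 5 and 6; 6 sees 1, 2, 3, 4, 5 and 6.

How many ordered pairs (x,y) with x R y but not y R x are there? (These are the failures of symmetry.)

Enumerating: (1,4), (2,4), (3,4), (5,4), (6,4).

5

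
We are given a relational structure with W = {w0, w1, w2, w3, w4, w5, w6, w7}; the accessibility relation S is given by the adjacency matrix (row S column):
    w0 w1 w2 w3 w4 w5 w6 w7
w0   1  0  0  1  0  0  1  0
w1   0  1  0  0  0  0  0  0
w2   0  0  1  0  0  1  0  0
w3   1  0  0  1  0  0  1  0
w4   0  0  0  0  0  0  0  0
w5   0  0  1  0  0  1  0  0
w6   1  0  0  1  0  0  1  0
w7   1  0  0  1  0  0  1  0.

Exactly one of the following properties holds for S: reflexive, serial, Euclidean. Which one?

Euclidean

Reflexive: no — w4 is not related to itself.
Serial: no — w4 has no S-successor.
Euclidean: yes — any two successors of a common world are S-related.
Only Euclidean holds.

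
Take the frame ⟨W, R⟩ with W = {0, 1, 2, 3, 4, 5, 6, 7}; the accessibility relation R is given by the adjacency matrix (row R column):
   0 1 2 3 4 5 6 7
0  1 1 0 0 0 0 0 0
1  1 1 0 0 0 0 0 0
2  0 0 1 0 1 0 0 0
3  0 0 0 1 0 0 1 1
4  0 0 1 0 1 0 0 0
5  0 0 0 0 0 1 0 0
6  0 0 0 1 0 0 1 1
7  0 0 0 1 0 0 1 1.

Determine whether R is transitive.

Transitive: yes — every two-step R-path is closed by a direct edge.

Yes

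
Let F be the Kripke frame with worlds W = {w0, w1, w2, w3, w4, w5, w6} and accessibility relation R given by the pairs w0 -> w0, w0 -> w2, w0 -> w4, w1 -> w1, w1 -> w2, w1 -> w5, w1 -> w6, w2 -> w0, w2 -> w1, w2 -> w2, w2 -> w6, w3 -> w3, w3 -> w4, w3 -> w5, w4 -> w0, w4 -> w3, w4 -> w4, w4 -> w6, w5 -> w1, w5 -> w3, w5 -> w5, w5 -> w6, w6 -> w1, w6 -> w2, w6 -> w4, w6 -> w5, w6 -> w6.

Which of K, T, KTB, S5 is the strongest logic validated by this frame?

Reflexive (axiom T): yes — every world is R-related to itself.
Symmetric (axiom B): yes — every pair in R has its reverse in R.
Euclidean (axiom 5): no — w0 R w2 and w0 R w4, but not w2 R w4.
So F validates K, T, KTB; S5 would additionally require R to be Euclidean. The strongest is KTB.

KTB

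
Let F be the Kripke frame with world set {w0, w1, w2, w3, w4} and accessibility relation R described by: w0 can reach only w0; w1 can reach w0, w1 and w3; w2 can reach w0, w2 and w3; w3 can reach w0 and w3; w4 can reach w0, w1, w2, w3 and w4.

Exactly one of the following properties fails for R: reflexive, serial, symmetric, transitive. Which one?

Reflexive: yes — every world is R-related to itself.
Serial: yes — every world has a successor (e.g. w0 R w0).
Symmetric: no — w1 R w0 but not w0 R w1.
Transitive: yes — every two-step R-path is closed by a direct edge.
Only symmetric fails.

symmetric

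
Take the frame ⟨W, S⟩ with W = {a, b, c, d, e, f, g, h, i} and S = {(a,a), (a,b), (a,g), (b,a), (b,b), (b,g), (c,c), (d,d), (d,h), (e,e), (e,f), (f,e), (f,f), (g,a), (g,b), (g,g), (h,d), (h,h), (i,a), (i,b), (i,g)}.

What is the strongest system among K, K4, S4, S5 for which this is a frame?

K4

Transitive (axiom 4): yes — every two-step S-path is closed by a direct edge.
Reflexive (axiom T): no — i is not related to itself.
Euclidean (axiom 5): yes — any two successors of a common world are S-related.
So F validates K, K4; S4 would additionally require S to be reflexive. The strongest is K4.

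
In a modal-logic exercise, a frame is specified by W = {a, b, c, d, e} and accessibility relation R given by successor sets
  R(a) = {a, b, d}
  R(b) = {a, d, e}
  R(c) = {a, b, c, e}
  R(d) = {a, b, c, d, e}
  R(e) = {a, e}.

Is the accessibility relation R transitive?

Transitive: no — a R b and b R e, but not a R e.

No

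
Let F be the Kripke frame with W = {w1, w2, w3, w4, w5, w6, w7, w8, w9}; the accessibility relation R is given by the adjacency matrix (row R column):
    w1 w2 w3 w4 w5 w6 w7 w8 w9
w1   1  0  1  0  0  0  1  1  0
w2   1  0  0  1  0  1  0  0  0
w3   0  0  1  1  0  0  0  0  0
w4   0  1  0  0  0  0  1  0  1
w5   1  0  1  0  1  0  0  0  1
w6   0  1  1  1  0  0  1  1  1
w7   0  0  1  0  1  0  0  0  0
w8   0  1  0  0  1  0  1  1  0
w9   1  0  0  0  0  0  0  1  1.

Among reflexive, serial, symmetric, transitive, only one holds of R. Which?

serial

Reflexive: no — w2 is not related to itself.
Serial: yes — every world has a successor (e.g. w1 R w1).
Symmetric: no — w1 R w3 but not w3 R w1.
Transitive: no — w1 R w3 and w3 R w4, but not w1 R w4.
Only serial holds.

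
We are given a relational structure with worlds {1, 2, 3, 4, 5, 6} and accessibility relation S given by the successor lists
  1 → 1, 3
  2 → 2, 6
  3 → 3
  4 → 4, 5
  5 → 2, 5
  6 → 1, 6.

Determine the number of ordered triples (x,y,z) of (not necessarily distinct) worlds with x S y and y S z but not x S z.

4

Enumerating: (2,6,1), (4,5,2), (5,2,6), (6,1,3).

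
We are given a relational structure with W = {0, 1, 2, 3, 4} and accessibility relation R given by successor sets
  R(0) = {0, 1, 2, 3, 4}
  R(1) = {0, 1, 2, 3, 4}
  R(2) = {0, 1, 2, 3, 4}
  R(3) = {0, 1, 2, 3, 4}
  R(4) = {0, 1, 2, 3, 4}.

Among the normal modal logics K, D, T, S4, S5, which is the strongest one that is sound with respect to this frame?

S5

Serial (axiom D): yes — every world has a successor (e.g. 0 R 0).
Reflexive (axiom T): yes — every world is R-related to itself.
Transitive (axiom 4): yes — every two-step R-path is closed by a direct edge.
Euclidean (axiom 5): yes — any two successors of a common world are R-related.
So F validates K, D, T, S4, S5. The strongest is S5.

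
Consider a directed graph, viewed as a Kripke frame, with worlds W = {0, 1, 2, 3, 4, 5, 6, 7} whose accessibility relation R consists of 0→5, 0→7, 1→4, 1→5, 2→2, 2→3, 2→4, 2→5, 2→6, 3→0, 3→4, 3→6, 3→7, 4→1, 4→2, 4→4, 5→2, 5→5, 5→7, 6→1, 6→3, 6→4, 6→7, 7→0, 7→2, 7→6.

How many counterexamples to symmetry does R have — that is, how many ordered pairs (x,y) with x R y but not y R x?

Enumerating: (0,5), (1,5), (2,3), (2,6), (3,0), (3,4), (3,7), (5,7), (6,1), (6,4), (7,2).

11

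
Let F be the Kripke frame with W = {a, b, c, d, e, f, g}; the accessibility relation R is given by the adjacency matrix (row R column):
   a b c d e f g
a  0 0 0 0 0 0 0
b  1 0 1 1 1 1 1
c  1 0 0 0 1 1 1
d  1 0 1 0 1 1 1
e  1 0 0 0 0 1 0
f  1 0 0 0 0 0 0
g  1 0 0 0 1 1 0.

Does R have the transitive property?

Yes

Transitive: yes — every two-step R-path is closed by a direct edge.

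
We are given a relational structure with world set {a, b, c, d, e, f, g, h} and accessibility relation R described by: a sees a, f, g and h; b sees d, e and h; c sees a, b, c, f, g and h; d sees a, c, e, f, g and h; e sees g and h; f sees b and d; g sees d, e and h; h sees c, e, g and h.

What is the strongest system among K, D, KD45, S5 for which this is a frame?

D

Serial (axiom D): yes — every world has a successor (e.g. a R a).
Euclidean (axiom 5): no — a R f and a R g, but not f R g.
Transitive (axiom 4): no — a R f and f R b, but not a R b.
Reflexive (axiom T): no — b is not related to itself.
So F validates K, D; KD45 would additionally require R to be Euclidean and transitive. The strongest is D.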